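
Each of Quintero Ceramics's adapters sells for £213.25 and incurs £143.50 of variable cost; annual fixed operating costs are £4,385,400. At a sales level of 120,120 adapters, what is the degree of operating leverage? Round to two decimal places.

2.10

At 120,120 units, contribution = 120,120 × £69.75 = £8,378,370.00.
Subtracting fixed costs: EBIT = £8,378,370.00 − £4,385,400 = £3,992,970.00.
Degree of operating leverage = £8,378,370.00 / £3,992,970.00 = 2.0983.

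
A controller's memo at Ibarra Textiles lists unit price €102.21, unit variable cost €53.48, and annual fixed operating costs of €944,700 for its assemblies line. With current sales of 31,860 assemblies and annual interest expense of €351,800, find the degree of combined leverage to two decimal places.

6.06

At 31,860 units, contribution = 31,860 × €48.73 = €1,552,537.80.
EBIT = €1,552,537.80 − €944,700 = €607,837.80. Interest = €351,800.00.
DOL = €1,552,537.80 ÷ €607,837.80 = 2.5542; DFL = €607,837.80 ÷ €256,037.80 = 2.3740.
Combined leverage = 2.5542 × 2.3740 = 6.0637.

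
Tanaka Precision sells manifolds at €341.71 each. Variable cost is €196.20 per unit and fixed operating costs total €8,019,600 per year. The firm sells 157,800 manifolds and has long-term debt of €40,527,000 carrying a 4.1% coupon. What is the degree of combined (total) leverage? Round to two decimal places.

1.73

Contribution at this volume is 157,800 × €145.51 = €22,961,478.00.
Subtracting fixed costs: EBIT = €22,961,478.00 − €8,019,600 = €14,941,878.00. Interest = €1,661,607.00, so EBIT − I = €13,280,271.00.
DCL = contribution ÷ (EBIT − I) = €22,961,478.00 ÷ €13,280,271.00 = 1.7290.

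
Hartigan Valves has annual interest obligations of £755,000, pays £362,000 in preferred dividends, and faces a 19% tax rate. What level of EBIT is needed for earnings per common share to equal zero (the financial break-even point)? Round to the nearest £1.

£1,201,914

Grossing the preferred dividend up to pre-tax terms: £362,000 / (1 − 0.19) = £446,913.58.
Financial break-even EBIT = interest + D_p ÷ (1 − t) = £755,000 + £446,913.58 = £1,201,913.58.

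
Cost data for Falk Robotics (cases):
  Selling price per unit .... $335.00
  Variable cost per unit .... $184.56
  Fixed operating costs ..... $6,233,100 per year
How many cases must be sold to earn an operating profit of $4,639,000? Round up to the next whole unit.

Contribution margin per unit = $335.00 − $184.56 = $150.44.
Required volume = (fixed costs + target profit) ÷ CM = ($6,233,100 + $4,639,000) ÷ $150.44 = 72,268.68, so 72,269 cases.

72,269 cases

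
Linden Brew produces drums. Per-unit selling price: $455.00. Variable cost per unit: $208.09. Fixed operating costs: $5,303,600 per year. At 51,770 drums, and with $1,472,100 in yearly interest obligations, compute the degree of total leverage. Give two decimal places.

At 51,770 units, contribution = 51,770 × $246.91 = $12,782,530.70.
Operating income = contribution − fixed costs = $12,782,530.70 − $5,303,600 = $7,478,930.70. Interest = $1,472,100.00, so EBIT − I = $6,006,830.70.
Degree of total leverage = total CM / (EBIT − interest) = $12,782,530.70 / $6,006,830.70 = 2.1280.

2.13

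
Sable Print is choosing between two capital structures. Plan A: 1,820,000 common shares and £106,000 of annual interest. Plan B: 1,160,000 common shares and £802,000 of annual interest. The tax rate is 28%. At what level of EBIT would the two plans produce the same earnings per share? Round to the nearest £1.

At indifference, (EBIT − 106,000)(1 − t)/1,820,000 = (EBIT − 802,000)(1 − t)/1,160,000.
Cancelling (1 − t) and cross-multiplying: 1,160,000·(EBIT − 106,000) = 1,820,000·(EBIT − 802,000).
EBIT × (1,820,000 − 1,160,000) = 802,000 × 1,820,000 − 106,000 × 1,160,000 = 1,336,680,000,000, so EBIT = 1,336,680,000,000 ÷ 660,000 = 2,025,272.73.

£2,025,273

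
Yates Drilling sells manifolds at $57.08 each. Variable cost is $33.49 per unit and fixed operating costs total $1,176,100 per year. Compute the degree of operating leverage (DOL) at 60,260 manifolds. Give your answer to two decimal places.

Contribution at this volume is 60,260 × $23.59 = $1,421,533.40.
EBIT = $1,421,533.40 − $1,176,100 = $245,433.40.
Degree of operating leverage = $1,421,533.40 / $245,433.40 = 5.7919.

5.79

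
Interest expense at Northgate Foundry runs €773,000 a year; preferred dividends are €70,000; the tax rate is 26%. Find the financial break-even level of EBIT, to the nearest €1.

Grossing the preferred dividend up to pre-tax terms: €70,000 / (1 − 0.26) = €94,594.59.
Financial break-even EBIT = interest + D_p ÷ (1 − t) = €773,000 + €94,594.59 = €867,594.59.

€867,595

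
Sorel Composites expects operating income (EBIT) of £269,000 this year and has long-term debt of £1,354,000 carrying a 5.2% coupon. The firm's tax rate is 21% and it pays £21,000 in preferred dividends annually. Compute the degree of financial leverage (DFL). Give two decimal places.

1.56

Annual interest charges come to £70,408.00.
Pre-tax preferred-dividend burden = £21,000 ÷ (1 − 0.21) = £26,582.28.
DFL = EBIT ÷ [EBIT − I − D_p/(1−t)] = £269,000 ÷ [£269,000 − £70,408.00 − £26,582.28] = £269,000 ÷ £172,009.72 = 1.5639.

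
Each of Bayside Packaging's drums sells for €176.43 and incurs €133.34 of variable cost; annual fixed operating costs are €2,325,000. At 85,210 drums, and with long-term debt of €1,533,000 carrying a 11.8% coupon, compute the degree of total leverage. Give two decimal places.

Total contribution margin = 85,210 × €43.09 = €3,671,698.90.
Subtracting fixed costs: EBIT = €3,671,698.90 − €2,325,000 = €1,346,698.90. Interest = €180,894.00, so EBIT − I = €1,165,804.90.
Degree of total leverage = total CM / (EBIT − interest) = €3,671,698.90 / €1,165,804.90 = 3.1495.

3.15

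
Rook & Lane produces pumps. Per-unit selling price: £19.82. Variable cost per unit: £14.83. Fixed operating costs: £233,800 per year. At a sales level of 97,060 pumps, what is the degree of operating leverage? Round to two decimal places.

1.93

At 97,060 units, contribution = 97,060 × £4.99 = £484,329.40.
Subtracting fixed costs: EBIT = £484,329.40 − £233,800 = £250,529.40.
Degree of operating leverage = £484,329.40 / £250,529.40 = 1.9332.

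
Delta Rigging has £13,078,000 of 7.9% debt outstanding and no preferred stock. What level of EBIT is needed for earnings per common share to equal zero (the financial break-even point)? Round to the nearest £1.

Annual interest = 7.9% × £13,078,000 = £1,033,162.00.
Without preferred stock the financial break-even is simply EBIT = interest = £1,033,162.00.

£1,033,162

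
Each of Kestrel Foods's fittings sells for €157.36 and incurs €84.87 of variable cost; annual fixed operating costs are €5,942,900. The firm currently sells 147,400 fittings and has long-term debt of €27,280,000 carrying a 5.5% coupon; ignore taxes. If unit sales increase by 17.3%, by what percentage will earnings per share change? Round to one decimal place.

+57.0%

Total contribution margin = 147,400 × €72.49 = €10,685,026.00.
EBIT = €10,685,026.00 − €5,942,900 = €4,742,126.00.
Interest = €1,500,400.00, so EBIT − I = €3,241,726.00.
DCL = total CM / (EBIT − I) = €10,685,026.00 / €3,241,726.00 = 3.2961.
%ΔEPS = DCL × %ΔSales = 3.2961 × +17.3% = +57.0%.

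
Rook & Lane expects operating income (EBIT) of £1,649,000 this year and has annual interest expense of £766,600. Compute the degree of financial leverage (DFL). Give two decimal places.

1.87

Interest = £766,600.00.
DFL = EBIT ÷ (EBIT − I) = £1,649,000 ÷ (£1,649,000 − £766,600.00) = £1,649,000 ÷ £882,400.00 = 1.8688.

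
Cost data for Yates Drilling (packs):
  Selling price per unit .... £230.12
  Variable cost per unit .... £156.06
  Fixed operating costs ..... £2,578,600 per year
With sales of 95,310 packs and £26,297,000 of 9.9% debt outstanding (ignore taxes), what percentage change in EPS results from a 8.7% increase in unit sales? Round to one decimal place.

+32.7%

Total contribution margin = 95,310 × £74.06 = £7,058,658.60.
Subtracting fixed costs: EBIT = £7,058,658.60 − £2,578,600 = £4,480,058.60.
After interest of £2,603,403.00, pre-tax earnings = £1,876,655.60.
Degree of combined leverage = contribution ÷ (EBIT − I) = £7,058,658.60 ÷ £1,876,655.60 = 3.7613.
EPS therefore changes by 3.7613 × (+8.7%) = +32.7%.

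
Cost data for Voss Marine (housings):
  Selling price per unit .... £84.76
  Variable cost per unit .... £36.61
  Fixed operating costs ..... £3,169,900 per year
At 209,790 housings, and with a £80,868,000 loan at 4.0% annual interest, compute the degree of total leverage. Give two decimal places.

Total contribution margin = 209,790 × £48.15 = £10,101,388.50.
Operating income = contribution − fixed costs = £10,101,388.50 − £3,169,900 = £6,931,488.50. Interest = £3,234,720.00.
DOL = £10,101,388.50 ÷ £6,931,488.50 = 1.4573; DFL = £6,931,488.50 ÷ £3,696,768.50 = 1.8750.
DCL = DOL × DFL = 1.4573 × 1.8750 = 2.7324.

2.73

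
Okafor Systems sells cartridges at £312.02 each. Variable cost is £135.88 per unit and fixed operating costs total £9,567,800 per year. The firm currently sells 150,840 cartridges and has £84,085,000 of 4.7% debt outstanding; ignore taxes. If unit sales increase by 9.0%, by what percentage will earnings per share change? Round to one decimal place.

+18.3%

At 150,840 units, contribution = 150,840 × £176.14 = £26,568,957.60.
EBIT = £26,568,957.60 − £9,567,800 = £17,001,157.60.
Interest = £3,951,995.00, so EBIT − I = £13,049,162.60.
Degree of combined leverage = contribution ÷ (EBIT − I) = £26,568,957.60 ÷ £13,049,162.60 = 2.0361.
EPS therefore changes by 2.0361 × (+9.0%) = +18.3%.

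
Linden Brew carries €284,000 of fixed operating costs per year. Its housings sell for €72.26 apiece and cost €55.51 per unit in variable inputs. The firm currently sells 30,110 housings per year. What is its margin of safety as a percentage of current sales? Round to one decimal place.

43.7%

Unit CM = price − variable cost = €72.26 − €55.51 = €16.75. Break-even units = €284,000 ÷ €16.75 = 16,955.22; break-even revenue = 16,955.22 × €72.26 = €1,225,184.48.
Current sales = 30,110 × €72.26 = €2,175,748.60.
Margin of safety = (€2,175,748.60 − €1,225,184.48) ÷ €2,175,748.60 = 43.7%.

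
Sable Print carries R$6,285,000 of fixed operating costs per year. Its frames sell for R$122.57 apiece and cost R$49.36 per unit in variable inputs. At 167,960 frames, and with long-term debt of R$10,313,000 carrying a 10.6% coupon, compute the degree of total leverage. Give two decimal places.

Contribution at this volume is 167,960 × R$73.21 = R$12,296,351.60.
Operating income = contribution − fixed costs = R$12,296,351.60 − R$6,285,000 = R$6,011,351.60. Interest = R$1,093,178.00.
DOL = R$12,296,351.60 ÷ R$6,011,351.60 = 2.0455; DFL = R$6,011,351.60 ÷ R$4,918,173.60 = 1.2223.
DCL = DOL × DFL = 2.0455 × 1.2223 = 2.5002.

2.50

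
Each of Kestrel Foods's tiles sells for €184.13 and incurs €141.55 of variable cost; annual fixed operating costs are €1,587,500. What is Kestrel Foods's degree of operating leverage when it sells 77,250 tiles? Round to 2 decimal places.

Contribution at this volume is 77,250 × €42.58 = €3,289,305.00.
EBIT = €3,289,305.00 − €1,587,500 = €1,701,805.00.
Degree of operating leverage = €3,289,305.00 / €1,701,805.00 = 1.9328.

1.93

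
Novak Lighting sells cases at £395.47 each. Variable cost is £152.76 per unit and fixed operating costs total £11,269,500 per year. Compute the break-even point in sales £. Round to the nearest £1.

Contribution margin per unit = £395.47 − £152.76 = £242.71, a CM ratio of £242.71 ÷ £395.47 = 0.6137.
Break-even sales = FC ÷ CM ratio = £11,269,500 × £395.47 / £242.71 = £18,362,446.

£18,362,446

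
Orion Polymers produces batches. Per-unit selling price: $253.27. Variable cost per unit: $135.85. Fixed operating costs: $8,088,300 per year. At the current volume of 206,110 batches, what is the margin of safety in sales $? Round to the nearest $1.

$34,755,357

Unit CM = price − variable cost = $253.27 − $135.85 = $117.42. Break-even units = $8,088,300 ÷ $117.42 = 68,883.50; break-even revenue = 68,883.50 × $253.27 = $17,446,122.82.
Actual sales revenue = 206,110 × $253.27 = $52,201,479.70.
Margin of safety = $52,201,479.70 − $17,446,122.82 = $34,755,357.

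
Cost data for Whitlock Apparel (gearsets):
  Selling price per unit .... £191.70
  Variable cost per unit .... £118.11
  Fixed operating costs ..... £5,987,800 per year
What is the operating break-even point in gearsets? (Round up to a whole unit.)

81,368 gearsets

Unit CM = price − variable cost = £191.70 − £118.11 = £73.59.
Break-even Q = £5,987,800 / £73.59 = 81,367.03 → 81,368 gearsets.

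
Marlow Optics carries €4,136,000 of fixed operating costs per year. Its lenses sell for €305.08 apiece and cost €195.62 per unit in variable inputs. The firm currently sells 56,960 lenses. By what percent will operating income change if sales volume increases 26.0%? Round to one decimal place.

+77.2%

Total contribution margin = 56,960 × €109.46 = €6,234,841.60.
Subtracting fixed costs: EBIT = €6,234,841.60 − €4,136,000 = €2,098,841.60.
DOL = contribution ÷ EBIT = €6,234,841.60 ÷ €2,098,841.60 = 2.9706.
So EBIT moves 2.9706 × (+26.0%) = +77.2%.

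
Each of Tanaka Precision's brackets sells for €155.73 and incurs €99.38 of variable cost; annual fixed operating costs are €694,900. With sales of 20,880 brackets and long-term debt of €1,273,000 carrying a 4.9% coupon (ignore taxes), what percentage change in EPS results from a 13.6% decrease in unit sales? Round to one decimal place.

-38.2%

Total contribution margin = 20,880 × €56.35 = €1,176,588.00.
EBIT = €1,176,588.00 − €694,900 = €481,688.00.
Interest = €62,377.00, so EBIT − I = €419,311.00.
DCL = total CM / (EBIT − I) = €1,176,588.00 / €419,311.00 = 2.8060.
EPS therefore changes by 2.8060 × (-13.6%) = -38.2%.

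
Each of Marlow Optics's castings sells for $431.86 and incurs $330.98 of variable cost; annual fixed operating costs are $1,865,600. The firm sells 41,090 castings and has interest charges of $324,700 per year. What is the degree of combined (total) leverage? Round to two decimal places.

2.12

Total contribution margin = 41,090 × $100.88 = $4,145,159.20.
EBIT = $4,145,159.20 − $1,865,600 = $2,279,559.20. Interest = $324,700.00, so EBIT − I = $1,954,859.20.
DCL = contribution ÷ (EBIT − I) = $4,145,159.20 ÷ $1,954,859.20 = 2.1204.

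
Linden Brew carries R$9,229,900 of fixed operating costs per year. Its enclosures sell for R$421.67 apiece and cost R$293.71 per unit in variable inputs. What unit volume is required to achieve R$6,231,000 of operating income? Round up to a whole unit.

Each unit contributes R$421.67 − R$293.71 = R$127.96.
Units = (FC + target) / CM = (R$9,229,900 + R$6,231,000) / R$127.96 = 120,826.04, so 120,827 enclosures.

120,827 enclosures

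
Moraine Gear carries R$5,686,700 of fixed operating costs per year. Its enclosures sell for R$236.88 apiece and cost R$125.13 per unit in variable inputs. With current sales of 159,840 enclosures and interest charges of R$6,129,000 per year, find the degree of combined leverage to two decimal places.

2.95

Contribution at this volume is 159,840 × R$111.75 = R$17,862,120.00.
Subtracting fixed costs: EBIT = R$17,862,120.00 − R$5,686,700 = R$12,175,420.00. Interest = R$6,129,000.00, so EBIT − I = R$6,046,420.00.
DCL = contribution ÷ (EBIT − I) = R$17,862,120.00 ÷ R$6,046,420.00 = 2.9542.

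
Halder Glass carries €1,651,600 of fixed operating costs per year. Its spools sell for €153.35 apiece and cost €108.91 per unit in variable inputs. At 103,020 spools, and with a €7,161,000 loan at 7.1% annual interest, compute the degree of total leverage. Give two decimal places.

Contribution at this volume is 103,020 × €44.44 = €4,578,208.80.
Operating income = contribution − fixed costs = €4,578,208.80 − €1,651,600 = €2,926,608.80. Interest = €508,431.00, so EBIT − I = €2,418,177.80.
Degree of total leverage = total CM / (EBIT − interest) = €4,578,208.80 / €2,418,177.80 = 1.8932.

1.89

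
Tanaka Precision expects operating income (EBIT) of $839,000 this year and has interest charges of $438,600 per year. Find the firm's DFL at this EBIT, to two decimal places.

2.10

Interest = $438,600.00.
Degree of financial leverage = EBIT / (EBIT − interest) = $839,000 / $400,400.00 = 2.0954.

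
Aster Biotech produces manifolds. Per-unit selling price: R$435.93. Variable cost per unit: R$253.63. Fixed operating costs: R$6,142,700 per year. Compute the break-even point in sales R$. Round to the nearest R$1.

CM per unit = R$435.93 − R$253.63 = R$182.30; CM ratio = R$182.30 / R$435.93 = 0.4182.
Break-even revenue = fixed costs × price ÷ CM = R$6,142,700 × R$435.93 ÷ R$182.30 = R$14,688,904.

R$14,688,904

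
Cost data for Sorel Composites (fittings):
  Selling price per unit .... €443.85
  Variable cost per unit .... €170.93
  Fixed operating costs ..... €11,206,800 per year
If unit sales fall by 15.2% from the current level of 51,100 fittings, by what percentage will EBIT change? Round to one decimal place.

-77.4%

Total contribution margin = 51,100 × €272.92 = €13,946,212.00.
Subtracting fixed costs: EBIT = €13,946,212.00 − €11,206,800 = €2,739,412.00.
So DOL = total CM / EBIT = €13,946,212.00 / €2,739,412.00 = 5.0910.
%ΔEBIT = DOL × %ΔSales = 5.0910 × -15.2% = -77.4%.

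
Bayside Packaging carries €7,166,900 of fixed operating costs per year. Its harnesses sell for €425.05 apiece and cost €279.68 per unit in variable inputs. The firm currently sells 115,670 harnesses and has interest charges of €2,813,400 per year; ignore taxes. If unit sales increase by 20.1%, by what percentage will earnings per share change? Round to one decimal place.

+49.5%

At 115,670 units, contribution = 115,670 × €145.37 = €16,814,947.90.
EBIT = €16,814,947.90 − €7,166,900 = €9,648,047.90.
After interest of €2,813,400.00, pre-tax earnings = €6,834,647.90.
Degree of combined leverage = contribution ÷ (EBIT − I) = €16,814,947.90 ÷ €6,834,647.90 = 2.4603.
EPS therefore changes by 2.4603 × (+20.1%) = +49.5%.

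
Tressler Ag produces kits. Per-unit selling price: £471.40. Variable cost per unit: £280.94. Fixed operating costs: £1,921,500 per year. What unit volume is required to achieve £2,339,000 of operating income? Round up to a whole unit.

22,370 kits

Each unit contributes £471.40 − £280.94 = £190.46.
Units = (FC + target) / CM = (£1,921,500 + £2,339,000) / £190.46 = 22,369.53, so 22,370 kits.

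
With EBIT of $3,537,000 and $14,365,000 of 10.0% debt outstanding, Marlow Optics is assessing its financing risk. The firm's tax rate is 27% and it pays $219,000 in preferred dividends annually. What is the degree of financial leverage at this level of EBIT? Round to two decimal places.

1.96

Annual interest charges come to $1,436,500.00.
Preferred dividends grossed up pre-tax: $219,000 / (1 − 0.27) = $300,000.00.
DFL = EBIT ÷ [EBIT − I − D_p/(1−t)] = $3,537,000 ÷ [$3,537,000 − $1,436,500.00 − $300,000.00] = $3,537,000 ÷ $1,800,500.00 = 1.9645.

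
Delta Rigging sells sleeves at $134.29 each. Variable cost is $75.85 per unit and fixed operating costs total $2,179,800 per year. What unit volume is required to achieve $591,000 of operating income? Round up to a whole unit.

Contribution margin per unit = $134.29 − $75.85 = $58.44.
Units = (FC + target) / CM = ($2,179,800 + $591,000) / $58.44 = 47,412.73, so 47,413 sleeves.

47,413 sleeves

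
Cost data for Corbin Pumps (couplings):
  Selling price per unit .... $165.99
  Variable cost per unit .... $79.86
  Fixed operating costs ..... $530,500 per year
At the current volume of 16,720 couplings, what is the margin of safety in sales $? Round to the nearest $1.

Unit CM = price − variable cost = $165.99 − $79.86 = $86.13. Break-even units = $530,500 ÷ $86.13 = 6,159.29; break-even revenue = 6,159.29 × $165.99 = $1,022,381.23.
Actual sales revenue = 16,720 × $165.99 = $2,775,352.80.
Margin of safety = $2,775,352.80 − $1,022,381.23 = $1,752,972.

$1,752,972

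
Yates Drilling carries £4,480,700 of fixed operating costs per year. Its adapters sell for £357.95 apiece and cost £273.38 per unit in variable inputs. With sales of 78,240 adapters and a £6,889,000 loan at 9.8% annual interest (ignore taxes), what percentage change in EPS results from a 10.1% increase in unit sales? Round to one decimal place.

+45.7%

Contribution at this volume is 78,240 × £84.57 = £6,616,756.80.
EBIT = £6,616,756.80 − £4,480,700 = £2,136,056.80.
After interest of £675,122.00, pre-tax earnings = £1,460,934.80.
DCL = total CM / (EBIT − I) = £6,616,756.80 / £1,460,934.80 = 4.5291.
EPS therefore changes by 4.5291 × (+10.1%) = +45.7%.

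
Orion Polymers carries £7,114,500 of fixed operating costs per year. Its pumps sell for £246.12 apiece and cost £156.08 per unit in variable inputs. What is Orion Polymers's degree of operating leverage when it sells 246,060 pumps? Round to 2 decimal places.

1.47

At 246,060 units, contribution = 246,060 × £90.04 = £22,155,242.40.
Subtracting fixed costs: EBIT = £22,155,242.40 − £7,114,500 = £15,040,742.40.
Degree of operating leverage = £22,155,242.40 / £15,040,742.40 = 1.4730.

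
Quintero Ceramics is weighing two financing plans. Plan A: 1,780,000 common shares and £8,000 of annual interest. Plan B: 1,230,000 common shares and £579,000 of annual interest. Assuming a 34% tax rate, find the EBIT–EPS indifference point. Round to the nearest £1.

At indifference, (EBIT − 8,000)(1 − t)/1,780,000 = (EBIT − 579,000)(1 − t)/1,230,000.
Cancelling (1 − t) and cross-multiplying: 1,230,000·(EBIT − 8,000) = 1,780,000·(EBIT − 579,000).
Solving, EBIT = (579,000·1,780,000 − 8,000·1,230,000) / (1,780,000 − 1,230,000) = 1,020,780,000,000 / 550,000 = 1,855,963.64.

£1,855,964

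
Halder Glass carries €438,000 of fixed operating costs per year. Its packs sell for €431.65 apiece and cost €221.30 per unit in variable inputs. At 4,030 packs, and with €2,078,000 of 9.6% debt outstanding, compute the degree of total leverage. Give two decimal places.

Contribution at this volume is 4,030 × €210.35 = €847,710.50.
Operating income = contribution − fixed costs = €847,710.50 − €438,000 = €409,710.50. Interest = €199,488.00, so EBIT − I = €210,222.50.
DCL = contribution ÷ (EBIT − I) = €847,710.50 ÷ €210,222.50 = 4.0324.

4.03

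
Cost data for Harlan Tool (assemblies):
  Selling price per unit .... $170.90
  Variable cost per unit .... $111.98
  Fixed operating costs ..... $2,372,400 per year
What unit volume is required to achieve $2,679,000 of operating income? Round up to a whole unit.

Contribution margin per unit = $170.90 − $111.98 = $58.92.
Units = (FC + target) / CM = ($2,372,400 + $2,679,000) / $58.92 = 85,733.20, so 85,734 assemblies.

85,734 assemblies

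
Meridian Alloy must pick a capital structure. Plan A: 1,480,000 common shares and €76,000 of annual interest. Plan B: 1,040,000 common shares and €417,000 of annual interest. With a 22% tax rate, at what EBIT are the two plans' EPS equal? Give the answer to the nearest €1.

Set EPS_A = EPS_B: (EBIT − €76,000)(1 − 0.22) ÷ 1,480,000 = (EBIT − €417,000)(1 − 0.22) ÷ 1,040,000.
The (1 − t) factor cancels: (EBIT − 76,000) × 1,040,000 = (EBIT − 417,000) × 1,480,000.
Solving, EBIT = (417,000·1,480,000 − 76,000·1,040,000) / (1,480,000 − 1,040,000) = 538,120,000,000 / 440,000 = 1,223,000.00.

€1,223,000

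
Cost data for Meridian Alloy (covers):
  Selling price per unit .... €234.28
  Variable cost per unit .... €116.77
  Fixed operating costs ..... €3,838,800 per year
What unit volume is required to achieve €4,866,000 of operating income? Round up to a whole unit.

Contribution margin per unit = €234.28 − €116.77 = €117.51.
Units = (FC + target) / CM = (€3,838,800 + €4,866,000) / €117.51 = 74,077.10, so 74,078 covers.

74,078 covers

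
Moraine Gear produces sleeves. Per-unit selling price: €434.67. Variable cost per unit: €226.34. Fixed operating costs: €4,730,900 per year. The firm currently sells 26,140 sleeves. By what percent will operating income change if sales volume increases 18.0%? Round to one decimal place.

+137.1%

At 26,140 units, contribution = 26,140 × €208.33 = €5,445,746.20.
Operating income = contribution − fixed costs = €5,445,746.20 − €4,730,900 = €714,846.20.
So DOL = total CM / EBIT = €5,445,746.20 / €714,846.20 = 7.6181.
So EBIT moves 7.6181 × (+18.0%) = +137.1%.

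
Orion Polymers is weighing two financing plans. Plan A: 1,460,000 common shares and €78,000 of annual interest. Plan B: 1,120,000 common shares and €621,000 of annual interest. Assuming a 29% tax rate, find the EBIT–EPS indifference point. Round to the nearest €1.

€2,409,706

Set EPS_A = EPS_B: (EBIT − €78,000)(1 − 0.29) ÷ 1,460,000 = (EBIT − €621,000)(1 − 0.29) ÷ 1,120,000.
The (1 − t) factor cancels: (EBIT − 78,000) × 1,120,000 = (EBIT − 621,000) × 1,460,000.
EBIT × (1,460,000 − 1,120,000) = 621,000 × 1,460,000 − 78,000 × 1,120,000 = 819,300,000,000, so EBIT = 819,300,000,000 ÷ 340,000 = 2,409,705.88.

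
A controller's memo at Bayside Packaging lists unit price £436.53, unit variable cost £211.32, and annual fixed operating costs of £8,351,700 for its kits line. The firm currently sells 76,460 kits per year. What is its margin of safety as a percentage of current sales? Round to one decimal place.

Each unit contributes £436.53 − £211.32 = £225.21. Break-even units = £8,351,700 ÷ £225.21 = 37,084.05; break-even revenue = 37,084.05 × £436.53 = £16,188,302.48.
Actual sales revenue = 76,460 × £436.53 = £33,377,083.80.
Margin of safety = (£33,377,083.80 − £16,188,302.48) ÷ £33,377,083.80 = 51.5%.

51.5%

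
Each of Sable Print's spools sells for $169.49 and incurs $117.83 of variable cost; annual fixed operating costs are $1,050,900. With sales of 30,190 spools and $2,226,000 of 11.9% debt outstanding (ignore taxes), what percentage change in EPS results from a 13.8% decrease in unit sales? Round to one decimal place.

-88.3%

Total contribution margin = 30,190 × $51.66 = $1,559,615.40.
Subtracting fixed costs: EBIT = $1,559,615.40 − $1,050,900 = $508,715.40.
Interest = $264,894.00, so EBIT − I = $243,821.40.
Degree of combined leverage = contribution ÷ (EBIT − I) = $1,559,615.40 ÷ $243,821.40 = 6.3965.
%ΔEPS = DCL × %ΔSales = 6.3965 × -13.8% = -88.3%.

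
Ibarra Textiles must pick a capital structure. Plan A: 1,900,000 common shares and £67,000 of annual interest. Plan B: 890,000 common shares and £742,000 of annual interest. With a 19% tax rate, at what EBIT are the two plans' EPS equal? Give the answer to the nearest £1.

At indifference, (EBIT − 67,000)(1 − t)/1,900,000 = (EBIT − 742,000)(1 − t)/890,000.
The (1 − t) factor cancels: (EBIT − 67,000) × 890,000 = (EBIT − 742,000) × 1,900,000.
Solving, EBIT = (742,000·1,900,000 − 67,000·890,000) / (1,900,000 − 890,000) = 1,350,170,000,000 / 1,010,000 = 1,336,801.98.

£1,336,802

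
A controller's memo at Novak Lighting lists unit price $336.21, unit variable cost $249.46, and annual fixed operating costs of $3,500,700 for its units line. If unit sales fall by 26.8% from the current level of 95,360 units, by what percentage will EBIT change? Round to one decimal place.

-46.5%

At 95,360 units, contribution = 95,360 × $86.75 = $8,272,480.00.
Operating income = contribution − fixed costs = $8,272,480.00 − $3,500,700 = $4,771,780.00.
DOL = contribution ÷ EBIT = $8,272,480.00 ÷ $4,771,780.00 = 1.7336.
So EBIT moves 1.7336 × (-26.8%) = -46.5%.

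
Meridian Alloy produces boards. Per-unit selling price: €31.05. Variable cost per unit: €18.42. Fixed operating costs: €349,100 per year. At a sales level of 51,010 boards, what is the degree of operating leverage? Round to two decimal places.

2.18

Total contribution margin = 51,010 × €12.63 = €644,256.30.
EBIT = €644,256.30 − €349,100 = €295,156.30.
Degree of operating leverage = €644,256.30 / €295,156.30 = 2.1828.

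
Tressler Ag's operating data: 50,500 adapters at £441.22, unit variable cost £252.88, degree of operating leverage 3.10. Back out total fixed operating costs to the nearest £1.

Contribution at this volume is 50,500 × £188.34 = £9,511,170.00.
Since DOL = CM ÷ EBIT, EBIT = £9,511,170.00 ÷ 3.10 = £3,068,119.35.
Fixed costs = CM − EBIT = £9,511,170.00 − £3,068,119.35 = £6,443,051.

£6,443,051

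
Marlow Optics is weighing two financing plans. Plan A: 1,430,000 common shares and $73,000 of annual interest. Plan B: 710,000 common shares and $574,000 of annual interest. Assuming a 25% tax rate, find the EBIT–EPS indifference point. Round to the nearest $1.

At indifference, (EBIT − 73,000)(1 − t)/1,430,000 = (EBIT − 574,000)(1 − t)/710,000.
Cancelling (1 − t) and cross-multiplying: 710,000·(EBIT − 73,000) = 1,430,000·(EBIT − 574,000).
EBIT × (1,430,000 − 710,000) = 574,000 × 1,430,000 − 73,000 × 710,000 = 768,990,000,000, so EBIT = 768,990,000,000 ÷ 720,000 = 1,068,041.67.

$1,068,042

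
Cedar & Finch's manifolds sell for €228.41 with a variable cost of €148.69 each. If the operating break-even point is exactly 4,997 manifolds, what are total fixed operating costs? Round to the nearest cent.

€398,360.84

Contribution margin per unit = €228.41 − €148.69 = €79.72.
Fixed costs = break-even units × CM = 4,997 × €79.72 = €398,360.84.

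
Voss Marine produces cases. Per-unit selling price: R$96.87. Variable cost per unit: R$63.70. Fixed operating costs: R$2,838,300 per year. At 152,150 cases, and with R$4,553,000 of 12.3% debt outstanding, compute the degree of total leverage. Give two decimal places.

3.06

Total contribution margin = 152,150 × R$33.17 = R$5,046,815.50.
Operating income = contribution − fixed costs = R$5,046,815.50 − R$2,838,300 = R$2,208,515.50. Interest = R$560,019.00, so EBIT − I = R$1,648,496.50.
Degree of total leverage = total CM / (EBIT − interest) = R$5,046,815.50 / R$1,648,496.50 = 3.0615.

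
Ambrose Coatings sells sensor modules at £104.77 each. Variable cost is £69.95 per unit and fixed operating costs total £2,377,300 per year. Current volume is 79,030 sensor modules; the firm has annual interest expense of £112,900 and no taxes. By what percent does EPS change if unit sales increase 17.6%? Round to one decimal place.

+185.1%

At 79,030 units, contribution = 79,030 × £34.82 = £2,751,824.60.
Operating income = contribution − fixed costs = £2,751,824.60 − £2,377,300 = £374,524.60.
After interest of £112,900.00, pre-tax earnings = £261,624.60.
DCL = total CM / (EBIT − I) = £2,751,824.60 / £261,624.60 = 10.5182.
EPS therefore changes by 10.5182 × (+17.6%) = +185.1%.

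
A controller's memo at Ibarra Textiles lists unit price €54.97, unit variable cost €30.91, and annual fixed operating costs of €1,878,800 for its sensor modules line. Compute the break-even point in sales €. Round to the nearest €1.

CM per unit = €54.97 − €30.91 = €24.06; CM ratio = €24.06 / €54.97 = 0.4377.
Break-even revenue = fixed costs × price ÷ CM = €1,878,800 × €54.97 ÷ €24.06 = €4,292,504.

€4,292,504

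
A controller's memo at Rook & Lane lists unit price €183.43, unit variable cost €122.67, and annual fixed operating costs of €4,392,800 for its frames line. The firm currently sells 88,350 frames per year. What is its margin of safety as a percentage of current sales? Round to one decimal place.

18.2%

Each unit contributes €183.43 − €122.67 = €60.76. Break-even units = €4,392,800 ÷ €60.76 = 72,297.56; break-even revenue = 72,297.56 × €183.43 = €13,261,542.20.
Current sales = 88,350 × €183.43 = €16,206,040.50.
Margin of safety = (€16,206,040.50 − €13,261,542.20) ÷ €16,206,040.50 = 18.2%.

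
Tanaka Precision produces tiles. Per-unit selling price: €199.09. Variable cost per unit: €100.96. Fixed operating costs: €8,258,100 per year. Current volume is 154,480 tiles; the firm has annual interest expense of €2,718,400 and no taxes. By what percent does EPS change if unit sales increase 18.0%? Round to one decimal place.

Total contribution margin = 154,480 × €98.13 = €15,159,122.40.
Subtracting fixed costs: EBIT = €15,159,122.40 − €8,258,100 = €6,901,022.40.
Interest = €2,718,400.00, so EBIT − I = €4,182,622.40.
DCL = total CM / (EBIT − I) = €15,159,122.40 / €4,182,622.40 = 3.6243.
EPS therefore changes by 3.6243 × (+18.0%) = +65.2%.

+65.2%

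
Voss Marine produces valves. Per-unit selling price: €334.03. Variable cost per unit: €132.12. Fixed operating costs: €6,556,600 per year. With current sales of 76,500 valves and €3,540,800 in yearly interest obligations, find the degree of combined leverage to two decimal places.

At 76,500 units, contribution = 76,500 × €201.91 = €15,446,115.00.
Operating income = contribution − fixed costs = €15,446,115.00 − €6,556,600 = €8,889,515.00. Interest = €3,540,800.00.
DOL = €15,446,115.00 ÷ €8,889,515.00 = 1.7376; DFL = €8,889,515.00 ÷ €5,348,715.00 = 1.6620.
DCL = DOL × DFL = 1.7376 × 1.6620 = 2.8879.

2.89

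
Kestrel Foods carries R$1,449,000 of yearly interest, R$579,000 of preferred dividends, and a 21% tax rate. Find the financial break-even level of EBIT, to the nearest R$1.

Grossing the preferred dividend up to pre-tax terms: R$579,000 / (1 − 0.21) = R$732,911.39.
Financial break-even EBIT = interest + D_p ÷ (1 − t) = R$1,449,000 + R$732,911.39 = R$2,181,911.39.

R$2,181,911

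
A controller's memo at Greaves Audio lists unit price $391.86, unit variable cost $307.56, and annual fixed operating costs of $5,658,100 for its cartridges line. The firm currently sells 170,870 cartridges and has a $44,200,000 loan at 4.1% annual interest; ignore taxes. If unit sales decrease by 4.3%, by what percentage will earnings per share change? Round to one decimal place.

Total contribution margin = 170,870 × $84.30 = $14,404,341.00.
Subtracting fixed costs: EBIT = $14,404,341.00 − $5,658,100 = $8,746,241.00.
Interest = $1,812,200.00, so EBIT − I = $6,934,041.00.
DCL = total CM / (EBIT − I) = $14,404,341.00 / $6,934,041.00 = 2.0773.
%ΔEPS = DCL × %ΔSales = 2.0773 × -4.3% = -8.9%.

-8.9%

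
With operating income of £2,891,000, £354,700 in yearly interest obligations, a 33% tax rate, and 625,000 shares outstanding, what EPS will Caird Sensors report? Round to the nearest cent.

Pre-tax income = £2,891,000 − £354,700.00 = £2,536,300.00.
After tax at 33%: net income = £2,536,300.00 × 0.67 = £1,699,321.00.
EPS = £1,699,321.00 ÷ 625,000 = £2.72.

£2.72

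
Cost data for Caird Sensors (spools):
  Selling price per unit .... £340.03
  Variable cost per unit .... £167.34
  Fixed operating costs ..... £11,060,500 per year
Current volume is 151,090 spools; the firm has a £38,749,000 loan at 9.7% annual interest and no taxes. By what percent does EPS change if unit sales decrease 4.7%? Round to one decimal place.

Contribution at this volume is 151,090 × £172.69 = £26,091,732.10.
Operating income = contribution − fixed costs = £26,091,732.10 − £11,060,500 = £15,031,232.10.
Interest = £3,758,653.00, so EBIT − I = £11,272,579.10.
DCL = total CM / (EBIT − I) = £26,091,732.10 / £11,272,579.10 = 2.3146.
EPS therefore changes by 2.3146 × (-4.7%) = -10.9%.

-10.9%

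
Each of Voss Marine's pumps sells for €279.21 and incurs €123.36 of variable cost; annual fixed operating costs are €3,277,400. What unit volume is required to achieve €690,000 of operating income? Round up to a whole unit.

Unit CM = price − variable cost = €279.21 − €123.36 = €155.85.
Need Q such that Q × €155.85 − €3,277,400 = €690,000, i.e. Q = €3,967,400 / €155.85 = 25,456.53 → 25,457.

25,457 pumps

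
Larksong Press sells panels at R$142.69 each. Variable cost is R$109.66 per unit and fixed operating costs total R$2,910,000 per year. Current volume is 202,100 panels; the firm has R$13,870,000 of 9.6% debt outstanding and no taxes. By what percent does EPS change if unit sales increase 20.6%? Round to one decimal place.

+56.5%

Contribution at this volume is 202,100 × R$33.03 = R$6,675,363.00.
EBIT = R$6,675,363.00 − R$2,910,000 = R$3,765,363.00.
Interest = R$1,331,520.00, so EBIT − I = R$2,433,843.00.
Degree of combined leverage = contribution ÷ (EBIT − I) = R$6,675,363.00 ÷ R$2,433,843.00 = 2.7427.
%ΔEPS = DCL × %ΔSales = 2.7427 × +20.6% = +56.5%.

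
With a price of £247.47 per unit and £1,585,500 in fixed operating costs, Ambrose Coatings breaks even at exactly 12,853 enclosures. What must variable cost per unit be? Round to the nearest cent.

£124.11

At break-even, FC = Q × (P − VC), so P − VC = £1,585,500 ÷ 12,853 = £123.3564.
Variable cost per unit = £247.47 − £123.3564 = £124.11.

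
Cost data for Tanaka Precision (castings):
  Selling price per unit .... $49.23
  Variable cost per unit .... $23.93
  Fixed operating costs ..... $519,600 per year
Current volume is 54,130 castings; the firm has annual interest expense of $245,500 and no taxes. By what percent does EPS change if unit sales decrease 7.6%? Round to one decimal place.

At 54,130 units, contribution = 54,130 × $25.30 = $1,369,489.00.
EBIT = $1,369,489.00 − $519,600 = $849,889.00.
Interest = $245,500.00, so EBIT − I = $604,389.00.
DCL = total CM / (EBIT − I) = $1,369,489.00 / $604,389.00 = 2.2659.
%ΔEPS = DCL × %ΔSales = 2.2659 × -7.6% = -17.2%.

-17.2%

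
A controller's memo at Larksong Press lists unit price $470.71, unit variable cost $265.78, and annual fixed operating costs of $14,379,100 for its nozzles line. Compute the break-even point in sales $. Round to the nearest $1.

Contribution margin per unit = $470.71 − $265.78 = $204.93, a CM ratio of $204.93 ÷ $470.71 = 0.4354.
Break-even sales = FC ÷ CM ratio = $14,379,100 × $470.71 / $204.93 = $33,027,796.

$33,027,796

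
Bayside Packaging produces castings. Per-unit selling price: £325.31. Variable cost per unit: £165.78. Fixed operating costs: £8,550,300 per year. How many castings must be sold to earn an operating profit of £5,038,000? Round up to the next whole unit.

Unit CM = price − variable cost = £325.31 − £165.78 = £159.53.
Need Q such that Q × £159.53 − £8,550,300 = £5,038,000, i.e. Q = £13,588,300 / £159.53 = 85,177.08 → 85,178.

85,178 castings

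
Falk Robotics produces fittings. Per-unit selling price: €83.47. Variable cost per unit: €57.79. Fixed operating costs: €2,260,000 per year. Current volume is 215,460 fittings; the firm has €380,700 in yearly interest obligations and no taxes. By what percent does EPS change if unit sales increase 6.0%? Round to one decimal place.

Total contribution margin = 215,460 × €25.68 = €5,533,012.80.
EBIT = €5,533,012.80 − €2,260,000 = €3,273,012.80.
After interest of €380,700.00, pre-tax earnings = €2,892,312.80.
Degree of combined leverage = contribution ÷ (EBIT − I) = €5,533,012.80 ÷ €2,892,312.80 = 1.9130.
EPS therefore changes by 1.9130 × (+6.0%) = +11.5%.

+11.5%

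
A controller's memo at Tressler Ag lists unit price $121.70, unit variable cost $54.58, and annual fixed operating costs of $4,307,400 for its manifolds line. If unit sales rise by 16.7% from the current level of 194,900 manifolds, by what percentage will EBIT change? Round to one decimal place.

+24.9%

At 194,900 units, contribution = 194,900 × $67.12 = $13,081,688.00.
EBIT = $13,081,688.00 − $4,307,400 = $8,774,288.00.
So DOL = total CM / EBIT = $13,081,688.00 / $8,774,288.00 = 1.4909.
%ΔEBIT = DOL × %ΔSales = 1.4909 × +16.7% = +24.9%.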